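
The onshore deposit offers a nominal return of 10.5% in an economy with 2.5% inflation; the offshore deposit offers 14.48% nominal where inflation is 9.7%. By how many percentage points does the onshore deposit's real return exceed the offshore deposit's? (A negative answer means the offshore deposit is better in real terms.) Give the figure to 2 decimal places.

3.45

The onshore deposit real return: 1.105/1.025 − 1 = 7.805%.
The offshore deposit real return: 1.1448/1.097 − 1 = 4.357%.
Difference: 7.805 − 4.357 = 3.448 pp.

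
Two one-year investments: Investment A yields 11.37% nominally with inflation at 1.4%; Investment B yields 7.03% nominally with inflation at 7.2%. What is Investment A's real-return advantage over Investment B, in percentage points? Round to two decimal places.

9.99

Investment A real return: 1.1137/1.014 − 1 = 9.832%.
Investment B real return: 1.0703/1.072 − 1 = -0.159%.
Difference: 9.832 − (-0.159) = 9.991 pp.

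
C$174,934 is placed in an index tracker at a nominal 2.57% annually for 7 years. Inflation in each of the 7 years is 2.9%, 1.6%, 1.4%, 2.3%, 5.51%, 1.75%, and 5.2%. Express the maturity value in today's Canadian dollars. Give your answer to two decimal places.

C$170,588.70

Nominal value at maturity: C$174,934 × (1 + 2.57%)^7 ≈ C$208,937.65.
Price-level factor over 7 years: 1.029 × 1.016 × 1.014 × 1.023 × 1.0551 × 1.0175 × 1.052 ≈ 1.2248035943.
Dividing the nominal maturity value by the price-level factor gives the value in today's money.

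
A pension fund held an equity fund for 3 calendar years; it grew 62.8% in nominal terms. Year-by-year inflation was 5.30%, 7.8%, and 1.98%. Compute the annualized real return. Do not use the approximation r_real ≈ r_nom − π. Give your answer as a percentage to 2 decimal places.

Cumulative inflation factor: 1.0530 × 1.078 × 1.0198 ≈ 1.15761.
Nominal growth factor: 1.62800. Real growth factor = 1.62800 / 1.15761 ≈ 1.40635.
Annualized: 1.40635^(1/3) − 1 ≈ 0.12038.

12.04%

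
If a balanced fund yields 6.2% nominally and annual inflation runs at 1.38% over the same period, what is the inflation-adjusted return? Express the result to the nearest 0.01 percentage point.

Real return via the Fisher equation: (1 + 6.2%)/(1 + 1.38%) − 1 = 1.062/1.0138 − 1 ≈ 0.04754.

4.75%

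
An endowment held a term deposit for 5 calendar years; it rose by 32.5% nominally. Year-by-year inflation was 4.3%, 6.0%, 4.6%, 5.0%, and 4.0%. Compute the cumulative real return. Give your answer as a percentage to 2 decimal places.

4.92%

Cumulative inflation factor: 1.043 × 1.060 × 1.046 × 1.050 × 1.040 ≈ 1.26283.
Nominal growth factor: 1.32500. Real growth factor = 1.32500 / 1.26283 ≈ 1.04923.
Total real return ≈ 4.9232%.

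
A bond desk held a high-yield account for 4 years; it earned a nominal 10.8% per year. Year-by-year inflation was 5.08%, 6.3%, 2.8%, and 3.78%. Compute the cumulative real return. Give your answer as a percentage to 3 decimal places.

Cumulative inflation factor: 1.0508 × 1.063 × 1.028 × 1.0378 ≈ 1.19168.
Nominal growth factor: 1.50716. Real growth factor = 1.50716 / 1.19168 ≈ 1.26473.
Total real return ≈ 26.4733%.

26.473%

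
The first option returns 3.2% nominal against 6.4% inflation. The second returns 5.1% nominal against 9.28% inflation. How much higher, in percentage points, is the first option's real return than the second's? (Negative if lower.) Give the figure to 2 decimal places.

The first option real return: 1.032/1.064 − 1 = -3.008%.
The second real return: 1.051/1.0928 − 1 = -3.825%.
Difference: -3.008 − (-3.825) = 0.817 pp.

0.82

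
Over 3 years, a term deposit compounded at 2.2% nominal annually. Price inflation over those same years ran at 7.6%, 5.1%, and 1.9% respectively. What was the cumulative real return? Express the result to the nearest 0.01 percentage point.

-7.37%

Cumulative inflation factor: 1.076 × 1.051 × 1.019 ≈ 1.15236.
Nominal growth factor: 1.06746. Real growth factor = 1.06746 / 1.15236 ≈ 0.92633.
Total real return ≈ -7.3675%.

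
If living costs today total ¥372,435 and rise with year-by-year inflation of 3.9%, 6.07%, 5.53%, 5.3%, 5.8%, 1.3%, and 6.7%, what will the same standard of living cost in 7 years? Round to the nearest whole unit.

Cumulative price-level factor: 1.039 × 1.0607 × 1.0553 × 1.053 × 1.058 × 1.013 × 1.067 ≈ 1.4004640283.
The nominal amount required is ¥372,435 scaled up by that factor.

¥521,582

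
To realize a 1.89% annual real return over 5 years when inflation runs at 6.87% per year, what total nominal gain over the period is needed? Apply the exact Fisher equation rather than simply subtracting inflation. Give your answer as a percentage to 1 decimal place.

Required annual nominal rate: (1+1.89%)(1+6.87%) − 1 = 8.889843%.
Cumulative over 5 years: (1 + 0.08889843)^5 − 1 ≈ 0.53086.

53.1%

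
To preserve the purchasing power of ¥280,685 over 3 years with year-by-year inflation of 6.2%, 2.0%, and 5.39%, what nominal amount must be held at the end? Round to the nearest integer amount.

Cumulative price-level factor: 1.062 × 1.020 × 1.0539 = 1.141626636.
The nominal amount required is ¥280,685 scaled up by that factor.

¥320,437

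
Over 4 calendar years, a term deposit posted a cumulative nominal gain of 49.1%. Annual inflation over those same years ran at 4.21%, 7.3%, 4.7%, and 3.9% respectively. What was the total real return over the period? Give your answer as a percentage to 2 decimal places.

22.58%

Cumulative inflation factor: 1.0421 × 1.073 × 1.047 × 1.039 ≈ 1.21639.
Nominal growth factor: 1.49100. Real growth factor = 1.49100 / 1.21639 ≈ 1.22576.
Total real return ≈ 22.5762%.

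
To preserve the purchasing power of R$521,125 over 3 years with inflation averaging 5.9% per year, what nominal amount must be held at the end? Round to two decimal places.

Cumulative price-level factor: (1+5.9%)^3 = 1.187648379.
Multiplying R$521,125 by the price-level factor gives the future nominal sum.

R$618,913.26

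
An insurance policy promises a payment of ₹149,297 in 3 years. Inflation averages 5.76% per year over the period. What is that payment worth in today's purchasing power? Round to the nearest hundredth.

Price-level factor over 3 years: (1 + 5.76%)^3 ≈ 1.1829443830.
Purchasing power today: ₹149,297 divided by that factor.

₹126,207.96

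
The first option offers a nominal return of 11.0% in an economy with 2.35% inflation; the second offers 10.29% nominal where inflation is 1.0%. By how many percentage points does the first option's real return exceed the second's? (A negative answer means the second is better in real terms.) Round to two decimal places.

-0.75

The first option real return: 1.110/1.0235 − 1 = 8.451%.
The second real return: 1.1029/1.010 − 1 = 9.198%.
Difference: 8.451 − 9.198 = -0.747 pp.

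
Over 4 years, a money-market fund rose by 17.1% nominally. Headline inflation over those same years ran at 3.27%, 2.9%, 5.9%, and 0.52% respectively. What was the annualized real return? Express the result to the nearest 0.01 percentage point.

Cumulative inflation factor: 1.0327 × 1.029 × 1.059 × 1.0052 ≈ 1.13120.
Nominal growth factor: 1.17100. Real growth factor = 1.17100 / 1.13120 ≈ 1.03519.
Annualized: 1.03519^(1/4) − 1 ≈ 0.00868.

0.87%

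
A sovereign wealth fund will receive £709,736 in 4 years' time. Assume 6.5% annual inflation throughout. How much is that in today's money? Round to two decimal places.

£551,694.18

Price-level factor over 4 years: (1 + 6.5%)^4 ≈ 1.2864663506.
Purchasing power today: £709,736 divided by that factor.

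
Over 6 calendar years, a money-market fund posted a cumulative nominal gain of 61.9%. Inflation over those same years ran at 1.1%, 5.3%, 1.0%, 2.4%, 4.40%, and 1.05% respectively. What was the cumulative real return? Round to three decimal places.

39.383%

Cumulative inflation factor: 1.011 × 1.053 × 1.010 × 1.024 × 1.0440 × 1.0105 ≈ 1.16155.
Nominal growth factor: 1.61900. Real growth factor = 1.61900 / 1.16155 ≈ 1.39383.
Total real return ≈ 39.3828%.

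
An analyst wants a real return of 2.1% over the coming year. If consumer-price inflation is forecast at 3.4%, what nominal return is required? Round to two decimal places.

5.57%

By the Fisher equation, 1 + r_nom = (1 + 2.1%)(1 + 3.4%) = 1.021 × 1.034 = 1.055714.
So r_nom = 5.5714%.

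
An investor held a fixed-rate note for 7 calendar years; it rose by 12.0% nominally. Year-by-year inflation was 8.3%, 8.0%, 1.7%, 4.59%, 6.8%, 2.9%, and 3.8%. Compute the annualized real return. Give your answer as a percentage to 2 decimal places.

-3.33%

Cumulative inflation factor: 1.083 × 1.080 × 1.017 × 1.0459 × 1.068 × 1.029 × 1.038 ≈ 1.41921.
Nominal growth factor: 1.12000. Real growth factor = 1.12000 / 1.41921 ≈ 0.78917.
Annualized: 0.78917^(1/7) − 1 ≈ -0.03326.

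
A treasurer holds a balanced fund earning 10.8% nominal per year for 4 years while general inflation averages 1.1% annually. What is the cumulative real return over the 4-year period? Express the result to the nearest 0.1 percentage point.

44.3%

The annual real rate is (1+10.8%)/(1+1.1%) − 1 = 9.5945%.
Compounded over 4 years: (1 + 0.095945)^4 − 1 ≈ 0.44263.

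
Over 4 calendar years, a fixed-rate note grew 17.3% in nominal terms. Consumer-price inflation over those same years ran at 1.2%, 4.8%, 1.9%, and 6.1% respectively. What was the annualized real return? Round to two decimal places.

0.57%

Cumulative inflation factor: 1.012 × 1.048 × 1.019 × 1.061 ≈ 1.14665.
Nominal growth factor: 1.17300. Real growth factor = 1.17300 / 1.14665 ≈ 1.02298.
Annualized: 1.02298^(1/4) − 1 ≈ 0.00570.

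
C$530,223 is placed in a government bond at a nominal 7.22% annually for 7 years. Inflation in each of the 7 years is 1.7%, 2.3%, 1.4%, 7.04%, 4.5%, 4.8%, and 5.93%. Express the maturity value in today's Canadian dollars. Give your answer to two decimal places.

Nominal value at maturity: C$530,223 × (1 + 7.22%)^7 ≈ C$863,752.23.
Price-level factor over 7 years: 1.017 × 1.023 × 1.014 × 1.0704 × 1.045 × 1.048 × 1.0593 ≈ 1.3100177720.
Dividing the nominal maturity value by the price-level factor gives the value in today's money.

C$659,343.90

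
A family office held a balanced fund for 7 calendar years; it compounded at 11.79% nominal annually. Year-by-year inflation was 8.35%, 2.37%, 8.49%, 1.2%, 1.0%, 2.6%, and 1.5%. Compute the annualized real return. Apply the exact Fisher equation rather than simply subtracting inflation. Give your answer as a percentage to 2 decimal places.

7.91%

Cumulative inflation factor: 1.0835 × 1.0237 × 1.0849 × 1.012 × 1.010 × 1.026 × 1.015 ≈ 1.28087.
Nominal growth factor: 2.18183. Real growth factor = 2.18183 / 1.28087 ≈ 1.70339.
Annualized: 1.70339^(1/7) − 1 ≈ 0.07906.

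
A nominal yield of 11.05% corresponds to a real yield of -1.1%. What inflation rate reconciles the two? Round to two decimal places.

12.29%

From (1+r_nom) = (1+r_real)(1+π), we get 1+π = (1 + 11.05%)/(1 − 1.1%) = 1.1105/0.989 ≈ 1.12285.
So π ≈ 12.2851%.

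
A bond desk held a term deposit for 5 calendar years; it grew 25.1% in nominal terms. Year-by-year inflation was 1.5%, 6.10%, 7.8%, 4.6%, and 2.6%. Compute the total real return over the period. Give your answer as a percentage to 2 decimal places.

0.41%

Cumulative inflation factor: 1.015 × 1.0610 × 1.078 × 1.046 × 1.026 ≈ 1.24589.
Nominal growth factor: 1.25100. Real growth factor = 1.25100 / 1.24589 ≈ 1.00410.
Total real return ≈ 0.4103%.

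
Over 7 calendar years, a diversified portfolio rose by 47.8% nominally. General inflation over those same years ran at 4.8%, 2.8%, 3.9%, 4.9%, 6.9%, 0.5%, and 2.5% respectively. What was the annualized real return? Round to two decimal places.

Cumulative inflation factor: 1.048 × 1.028 × 1.039 × 1.049 × 1.069 × 1.005 × 1.025 ≈ 1.29304.
Nominal growth factor: 1.47800. Real growth factor = 1.47800 / 1.29304 ≈ 1.14304.
Annualized: 1.14304^(1/7) − 1 ≈ 0.01928.

1.93%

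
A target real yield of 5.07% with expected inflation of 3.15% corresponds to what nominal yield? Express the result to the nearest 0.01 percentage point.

By the Fisher equation, 1 + r_nom = (1 + 5.07%)(1 + 3.15%) = 1.0507 × 1.0315 = 1.08379705.
So r_nom = 8.379705%.

8.38%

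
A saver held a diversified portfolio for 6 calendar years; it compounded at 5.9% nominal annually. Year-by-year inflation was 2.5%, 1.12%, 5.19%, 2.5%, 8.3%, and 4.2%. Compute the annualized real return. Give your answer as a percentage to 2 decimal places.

1.88%

Cumulative inflation factor: 1.025 × 1.0112 × 1.0519 × 1.025 × 1.083 × 1.042 ≈ 1.26112.
Nominal growth factor: 1.41051. Real growth factor = 1.41051 / 1.26112 ≈ 1.11846.
Annualized: 1.11846^(1/6) − 1 ≈ 0.01883.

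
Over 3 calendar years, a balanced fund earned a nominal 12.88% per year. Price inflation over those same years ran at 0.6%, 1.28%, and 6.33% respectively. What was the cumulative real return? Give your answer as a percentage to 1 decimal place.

32.8%

Cumulative inflation factor: 1.006 × 1.0128 × 1.0633 ≈ 1.08337.
Nominal growth factor: 1.43831. Real growth factor = 1.43831 / 1.08337 ≈ 1.32762.
Total real return ≈ 32.7619%.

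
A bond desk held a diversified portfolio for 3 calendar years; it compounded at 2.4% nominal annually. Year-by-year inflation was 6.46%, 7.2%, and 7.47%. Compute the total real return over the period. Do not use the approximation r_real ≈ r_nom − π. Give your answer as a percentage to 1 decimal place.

Cumulative inflation factor: 1.0646 × 1.072 × 1.0747 ≈ 1.22650.
Nominal growth factor: 1.07374. Real growth factor = 1.07374 / 1.22650 ≈ 0.87545.
Total real return ≈ -12.4550%.

-12.5%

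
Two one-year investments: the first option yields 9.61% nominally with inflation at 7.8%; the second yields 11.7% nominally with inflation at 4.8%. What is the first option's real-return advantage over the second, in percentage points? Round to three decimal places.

The first option real return: 1.0961/1.078 − 1 = 1.6790%.
The second real return: 1.117/1.048 − 1 = 6.5840%.
Difference: 1.6790 − 6.5840 = -4.9050 pp.

-4.905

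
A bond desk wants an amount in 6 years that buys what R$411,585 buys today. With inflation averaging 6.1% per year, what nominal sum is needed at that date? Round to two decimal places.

R$587,153.75

Cumulative price-level factor: (1+6.1%)^6 ≈ 1.4265674267.
The nominal amount required is R$411,585 scaled up by that factor.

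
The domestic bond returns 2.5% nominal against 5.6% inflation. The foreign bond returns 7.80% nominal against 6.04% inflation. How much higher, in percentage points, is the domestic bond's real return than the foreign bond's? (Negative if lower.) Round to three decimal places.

-4.595

The domestic bond real return: 1.025/1.056 − 1 = -2.9356%.
The foreign bond real return: 1.0780/1.0604 − 1 = 1.6598%.
Difference: -2.9356 − 1.6598 = -4.5954 pp.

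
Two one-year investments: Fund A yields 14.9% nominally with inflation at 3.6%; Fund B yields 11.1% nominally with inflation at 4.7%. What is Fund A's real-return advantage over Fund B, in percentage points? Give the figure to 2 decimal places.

Fund A real return: 1.149/1.036 − 1 = 10.907%.
Fund B real return: 1.111/1.047 − 1 = 6.113%.
Difference: 10.907 − 6.113 = 4.794 pp.

4.79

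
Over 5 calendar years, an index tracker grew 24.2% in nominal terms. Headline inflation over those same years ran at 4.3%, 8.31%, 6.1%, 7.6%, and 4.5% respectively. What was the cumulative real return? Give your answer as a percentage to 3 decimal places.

-7.844%

Cumulative inflation factor: 1.043 × 1.0831 × 1.061 × 1.076 × 1.045 ≈ 1.34771.
Nominal growth factor: 1.24200. Real growth factor = 1.24200 / 1.34771 ≈ 0.92156.
Total real return ≈ -7.8438%.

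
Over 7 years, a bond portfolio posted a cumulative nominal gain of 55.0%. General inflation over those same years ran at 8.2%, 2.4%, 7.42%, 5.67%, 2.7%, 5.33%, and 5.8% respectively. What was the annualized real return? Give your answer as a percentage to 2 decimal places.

1.06%

Cumulative inflation factor: 1.082 × 1.024 × 1.0742 × 1.0567 × 1.027 × 1.0533 × 1.058 ≈ 1.43937.
Nominal growth factor: 1.55000. Real growth factor = 1.55000 / 1.43937 ≈ 1.07686.
Annualized: 1.07686^(1/7) − 1 ≈ 0.01063.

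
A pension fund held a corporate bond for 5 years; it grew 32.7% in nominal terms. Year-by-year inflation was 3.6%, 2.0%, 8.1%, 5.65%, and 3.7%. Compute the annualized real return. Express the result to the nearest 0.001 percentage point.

Cumulative inflation factor: 1.036 × 1.020 × 1.081 × 1.0565 × 1.037 ≈ 1.25151.
Nominal growth factor: 1.32700. Real growth factor = 1.32700 / 1.25151 ≈ 1.06032.
Annualized: 1.06032^(1/5) − 1 ≈ 0.01178.

1.178%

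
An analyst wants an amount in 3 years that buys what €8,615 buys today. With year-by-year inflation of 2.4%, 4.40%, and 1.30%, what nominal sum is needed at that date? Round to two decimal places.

€9,329.65

Cumulative price-level factor: 1.024 × 1.0440 × 1.0130 = 1.082953728.
The nominal amount required is €8,615 scaled up by that factor.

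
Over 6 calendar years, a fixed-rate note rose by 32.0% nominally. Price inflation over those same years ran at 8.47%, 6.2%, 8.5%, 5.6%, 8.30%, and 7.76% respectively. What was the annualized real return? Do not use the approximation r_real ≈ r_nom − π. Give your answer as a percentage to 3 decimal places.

Cumulative inflation factor: 1.0847 × 1.062 × 1.085 × 1.056 × 1.0830 × 1.0776 ≈ 1.54033.
Nominal growth factor: 1.32000. Real growth factor = 1.32000 / 1.54033 ≈ 0.85696.
Annualized: 0.85696^(1/6) − 1 ≈ -0.02540.

-2.540%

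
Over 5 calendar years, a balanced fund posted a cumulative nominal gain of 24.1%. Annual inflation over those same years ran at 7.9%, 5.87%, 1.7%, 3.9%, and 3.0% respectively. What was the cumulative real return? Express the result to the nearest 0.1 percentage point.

-0.2%

Cumulative inflation factor: 1.079 × 1.0587 × 1.017 × 1.039 × 1.030 ≈ 1.24328.
Nominal growth factor: 1.24100. Real growth factor = 1.24100 / 1.24328 ≈ 0.99817.
Total real return ≈ -0.1832%.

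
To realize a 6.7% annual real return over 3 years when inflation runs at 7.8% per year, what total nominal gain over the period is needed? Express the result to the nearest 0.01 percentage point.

52.18%

Required annual nominal rate: (1+6.7%)(1+7.8%) − 1 = 15.0226%.
Cumulative over 3 years: (1 + 0.150226)^3 − 1 ≈ 0.52177.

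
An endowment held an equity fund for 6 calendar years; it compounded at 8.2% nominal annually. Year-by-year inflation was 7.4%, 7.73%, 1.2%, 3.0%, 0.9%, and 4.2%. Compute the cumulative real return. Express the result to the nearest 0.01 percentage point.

26.55%

Cumulative inflation factor: 1.074 × 1.0773 × 1.012 × 1.030 × 1.009 × 1.042 ≈ 1.26800.
Nominal growth factor: 1.60459. Real growth factor = 1.60459 / 1.26800 ≈ 1.26545.
Total real return ≈ 26.5453%.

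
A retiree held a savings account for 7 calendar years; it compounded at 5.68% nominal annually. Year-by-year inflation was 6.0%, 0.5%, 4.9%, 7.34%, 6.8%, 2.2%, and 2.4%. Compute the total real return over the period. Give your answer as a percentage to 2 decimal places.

Cumulative inflation factor: 1.060 × 1.005 × 1.049 × 1.0734 × 1.068 × 1.022 × 1.024 ≈ 1.34070.
Nominal growth factor: 1.47214. Real growth factor = 1.47214 / 1.34070 ≈ 1.09804.
Total real return ≈ 9.8041%.

9.80%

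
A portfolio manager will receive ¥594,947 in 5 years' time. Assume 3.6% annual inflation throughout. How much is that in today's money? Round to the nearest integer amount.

Price-level factor over 5 years: (1 + 3.6%)^5 ≈ 1.1934350185.
Purchasing power today: ¥594,947 divided by that factor.

¥498,516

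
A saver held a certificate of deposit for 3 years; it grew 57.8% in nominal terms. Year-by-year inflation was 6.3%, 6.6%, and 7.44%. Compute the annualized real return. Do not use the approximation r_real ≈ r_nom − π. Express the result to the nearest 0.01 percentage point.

9.03%

Cumulative inflation factor: 1.063 × 1.066 × 1.0744 ≈ 1.21746.
Nominal growth factor: 1.57800. Real growth factor = 1.57800 / 1.21746 ≈ 1.29614.
Annualized: 1.29614^(1/3) − 1 ≈ 0.09031.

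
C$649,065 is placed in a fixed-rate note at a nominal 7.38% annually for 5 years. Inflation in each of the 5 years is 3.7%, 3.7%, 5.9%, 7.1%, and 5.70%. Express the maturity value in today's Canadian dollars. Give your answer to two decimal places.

Nominal value at maturity: C$649,065 × (1 + 7.38%)^5 ≈ C$926,627.51.
Price-level factor over 5 years: 1.037 × 1.037 × 1.059 × 1.071 × 1.0570 ≈ 1.2891929771.
The maturity value deflated by that factor is the answer in today's purchasing power.

C$718,765.56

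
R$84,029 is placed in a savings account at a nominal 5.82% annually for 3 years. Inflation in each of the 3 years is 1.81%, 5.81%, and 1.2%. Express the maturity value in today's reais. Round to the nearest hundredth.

R$91,334.49

Nominal value at maturity: R$84,029 × (1 + 5.82%)^3 ≈ R$99,570.91.
Price-level factor over 3 years: 1.0181 × 1.0581 × 1.012 ≈ 1.0901786293.
Dividing the nominal maturity value by the price-level factor gives the value in today's money.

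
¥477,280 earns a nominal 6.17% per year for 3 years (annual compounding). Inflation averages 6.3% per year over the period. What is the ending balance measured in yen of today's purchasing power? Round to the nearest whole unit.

¥475,531

Nominal value at maturity: ¥477,280 × (1 + 6.17%)^3 ≈ ¥571,187.
Price-level factor over 3 years: (1 + 6.3%)^3 = 1.201157047.
Dividing the nominal maturity value by the price-level factor gives the value in today's money.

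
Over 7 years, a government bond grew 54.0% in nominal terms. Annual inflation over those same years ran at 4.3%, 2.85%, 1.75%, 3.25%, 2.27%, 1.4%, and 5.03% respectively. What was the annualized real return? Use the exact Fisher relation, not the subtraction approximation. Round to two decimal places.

Cumulative inflation factor: 1.043 × 1.0285 × 1.0175 × 1.0325 × 1.0227 × 1.014 × 1.0503 ≈ 1.22748.
Nominal growth factor: 1.54000. Real growth factor = 1.54000 / 1.22748 ≈ 1.25461.
Annualized: 1.25461^(1/7) − 1 ≈ 0.03293.

3.29%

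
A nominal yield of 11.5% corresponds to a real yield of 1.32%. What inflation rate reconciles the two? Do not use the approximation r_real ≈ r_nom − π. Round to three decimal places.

10.047%

From (1+r_nom) = (1+r_real)(1+π), we get 1+π = (1 + 11.5%)/(1 + 1.32%) = 1.115/1.0132 ≈ 1.10047.
So π ≈ 10.0474%.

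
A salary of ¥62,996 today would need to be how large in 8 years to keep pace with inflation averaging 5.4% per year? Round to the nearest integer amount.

¥95,948

Cumulative price-level factor: (1+5.4%)^8 ≈ 1.5230876162.
The nominal amount required is ¥62,996 scaled up by that factor.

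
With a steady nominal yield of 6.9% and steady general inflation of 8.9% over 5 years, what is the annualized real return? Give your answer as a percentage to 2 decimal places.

-1.84%

With constant rates the annual real return is the same each year: (1+6.9%)/(1+8.9%) − 1 = -0.01837.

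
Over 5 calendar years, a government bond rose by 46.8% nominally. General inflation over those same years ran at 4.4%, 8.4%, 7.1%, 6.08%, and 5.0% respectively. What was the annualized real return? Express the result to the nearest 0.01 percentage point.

1.69%

Cumulative inflation factor: 1.044 × 1.084 × 1.071 × 1.0608 × 1.050 ≈ 1.35003.
Nominal growth factor: 1.46800. Real growth factor = 1.46800 / 1.35003 ≈ 1.08739.
Annualized: 1.08739^(1/5) − 1 ≈ 0.01690.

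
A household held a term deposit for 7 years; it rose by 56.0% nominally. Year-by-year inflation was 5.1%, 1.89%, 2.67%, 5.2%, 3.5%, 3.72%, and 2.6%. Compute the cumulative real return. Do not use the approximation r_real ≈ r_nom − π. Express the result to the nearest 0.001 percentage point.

Cumulative inflation factor: 1.051 × 1.0189 × 1.0267 × 1.052 × 1.035 × 1.0372 × 1.026 ≈ 1.27392.
Nominal growth factor: 1.56000. Real growth factor = 1.56000 / 1.27392 ≈ 1.22456.
Total real return ≈ 22.4562%.

22.456%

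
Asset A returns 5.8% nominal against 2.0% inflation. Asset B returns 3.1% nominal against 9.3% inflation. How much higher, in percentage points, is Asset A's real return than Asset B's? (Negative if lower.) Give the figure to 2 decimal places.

Asset A real return: 1.058/1.020 − 1 = 3.725%.
Asset B real return: 1.031/1.093 − 1 = -5.672%.
Difference: 3.725 − (-5.672) = 9.397 pp.

9.40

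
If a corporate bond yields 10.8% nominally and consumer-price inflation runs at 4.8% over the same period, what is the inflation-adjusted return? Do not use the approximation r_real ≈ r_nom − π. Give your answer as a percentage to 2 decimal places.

5.73%

Real return via the Fisher equation: (1 + 10.8%)/(1 + 4.8%) − 1 = 1.108/1.048 − 1 ≈ 0.05725.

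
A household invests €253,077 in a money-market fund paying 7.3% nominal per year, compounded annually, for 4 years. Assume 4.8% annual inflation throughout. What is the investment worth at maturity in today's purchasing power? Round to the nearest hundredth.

Nominal value at maturity: €253,077 × (1 + 7.3%)^4 ≈ €335,468.36.
Price-level factor over 4 years: (1 + 4.8%)^4 ≈ 1.2062716764.
The maturity value deflated by that factor is the answer in today's purchasing power.

€278,103.49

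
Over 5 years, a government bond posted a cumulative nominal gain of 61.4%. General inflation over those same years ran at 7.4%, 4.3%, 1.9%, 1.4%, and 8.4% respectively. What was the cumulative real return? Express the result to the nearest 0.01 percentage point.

Cumulative inflation factor: 1.074 × 1.043 × 1.019 × 1.014 × 1.084 ≈ 1.25467.
Nominal growth factor: 1.61400. Real growth factor = 1.61400 / 1.25467 ≈ 1.28639.
Total real return ≈ 28.6393%.

28.64%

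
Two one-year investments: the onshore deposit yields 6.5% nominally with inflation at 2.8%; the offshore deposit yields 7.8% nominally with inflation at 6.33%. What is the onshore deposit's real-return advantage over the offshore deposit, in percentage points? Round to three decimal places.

The onshore deposit real return: 1.065/1.028 − 1 = 3.5992%.
The offshore deposit real return: 1.078/1.0633 − 1 = 1.3825%.
Difference: 3.5992 − 1.3825 = 2.2167 pp.

2.217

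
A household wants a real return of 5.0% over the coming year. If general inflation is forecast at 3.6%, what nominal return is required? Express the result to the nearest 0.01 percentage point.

8.78%

By the Fisher equation, 1 + r_nom = (1 + 5.0%)(1 + 3.6%) = 1.050 × 1.036 = 1.0878.
So r_nom = 8.78%.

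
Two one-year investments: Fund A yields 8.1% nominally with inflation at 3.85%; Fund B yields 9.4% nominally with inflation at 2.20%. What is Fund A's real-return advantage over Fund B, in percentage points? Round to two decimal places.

-2.95

Fund A real return: 1.081/1.0385 − 1 = 4.092%.
Fund B real return: 1.094/1.0220 − 1 = 7.045%.
Difference: 4.092 − 7.045 = -2.953 pp.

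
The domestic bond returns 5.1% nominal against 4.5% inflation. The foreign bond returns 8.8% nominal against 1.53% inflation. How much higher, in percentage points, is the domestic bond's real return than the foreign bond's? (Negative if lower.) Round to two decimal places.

-6.59

The domestic bond real return: 1.051/1.045 − 1 = 0.574%.
The foreign bond real return: 1.088/1.0153 − 1 = 7.160%.
Difference: 0.574 − 7.160 = -6.586 pp.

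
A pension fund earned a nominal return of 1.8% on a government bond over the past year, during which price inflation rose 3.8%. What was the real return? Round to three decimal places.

-1.927%

Real return via the Fisher equation: (1 + 1.8%)/(1 + 3.8%) − 1 = 1.018/1.038 − 1 ≈ -0.01927.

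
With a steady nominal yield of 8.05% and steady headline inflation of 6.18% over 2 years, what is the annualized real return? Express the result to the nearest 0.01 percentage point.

With constant rates the annual real return is the same each year: (1+8.05%)/(1+6.18%) − 1 = 0.01761.

1.76%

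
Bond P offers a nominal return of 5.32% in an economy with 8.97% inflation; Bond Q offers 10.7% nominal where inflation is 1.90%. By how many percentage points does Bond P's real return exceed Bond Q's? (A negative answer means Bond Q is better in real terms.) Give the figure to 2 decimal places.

Bond P real return: 1.0532/1.0897 − 1 = -3.350%.
Bond Q real return: 1.107/1.0190 − 1 = 8.636%.
Difference: -3.350 − 8.636 = -11.986 pp.

-11.99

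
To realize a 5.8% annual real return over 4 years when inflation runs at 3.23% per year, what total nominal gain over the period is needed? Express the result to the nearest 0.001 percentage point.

Required annual nominal rate: (1+5.8%)(1+3.23%) − 1 = 9.21734%.
Cumulative over 4 years: (1 + 0.0921734)^4 − 1 ≈ 0.42287.

42.287%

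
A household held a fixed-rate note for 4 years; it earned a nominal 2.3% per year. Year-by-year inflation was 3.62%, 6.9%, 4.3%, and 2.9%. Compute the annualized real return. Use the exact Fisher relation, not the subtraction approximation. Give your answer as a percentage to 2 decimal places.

Cumulative inflation factor: 1.0362 × 1.069 × 1.043 × 1.029 ≈ 1.18883.
Nominal growth factor: 1.09522. Real growth factor = 1.09522 / 1.18883 ≈ 0.92126.
Annualized: 0.92126^(1/4) − 1 ≈ -0.02029.

-2.03%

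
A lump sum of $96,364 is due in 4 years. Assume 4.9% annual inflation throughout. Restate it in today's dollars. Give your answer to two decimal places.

$79,581.64

Price-level factor over 4 years: (1 + 4.9%)^4 ≈ 1.2108823608.
Purchasing power today: $96,364 divided by that factor.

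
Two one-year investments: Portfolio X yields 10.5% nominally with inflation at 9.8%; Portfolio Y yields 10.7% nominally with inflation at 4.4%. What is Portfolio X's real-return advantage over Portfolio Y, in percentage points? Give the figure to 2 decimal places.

Portfolio X real return: 1.105/1.098 − 1 = 0.638%.
Portfolio Y real return: 1.107/1.044 − 1 = 6.034%.
Difference: 0.638 − 6.034 = -5.396 pp.

-5.40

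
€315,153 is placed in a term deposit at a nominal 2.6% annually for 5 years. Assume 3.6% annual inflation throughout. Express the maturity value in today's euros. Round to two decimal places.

Nominal value at maturity: €315,153 × (1 + 2.6%)^5 ≈ €358,309.44.
Price-level factor over 5 years: (1 + 3.6%)^5 ≈ 1.1934350185.
The maturity value deflated by that factor is the answer in today's purchasing power.

€300,233.72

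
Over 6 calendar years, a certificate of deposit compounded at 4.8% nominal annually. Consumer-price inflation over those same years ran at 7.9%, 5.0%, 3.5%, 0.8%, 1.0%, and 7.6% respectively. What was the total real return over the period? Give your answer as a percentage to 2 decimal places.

3.14%

Cumulative inflation factor: 1.079 × 1.050 × 1.035 × 1.008 × 1.010 × 1.076 ≈ 1.28453.
Nominal growth factor: 1.32485. Real growth factor = 1.32485 / 1.28453 ≈ 1.03139.
Total real return ≈ 3.1389%.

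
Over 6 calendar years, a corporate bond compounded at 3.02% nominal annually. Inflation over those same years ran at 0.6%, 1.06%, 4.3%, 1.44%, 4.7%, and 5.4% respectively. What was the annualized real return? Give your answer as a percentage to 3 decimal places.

Cumulative inflation factor: 1.006 × 1.0106 × 1.043 × 1.0144 × 1.047 × 1.054 ≈ 1.18702.
Nominal growth factor: 1.19544. Real growth factor = 1.19544 / 1.18702 ≈ 1.00710.
Annualized: 1.00710^(1/6) − 1 ≈ 0.00118.

0.118%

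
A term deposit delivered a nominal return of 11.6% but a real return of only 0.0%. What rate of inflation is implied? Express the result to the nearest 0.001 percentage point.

11.600%

From (1+r_nom) = (1+r_real)(1+π), we get 1+π = (1 + 11.6%)/(1 + 0.0%) = 1.116/1.000 ≈ 1.11600.
So π ≈ 11.6000%.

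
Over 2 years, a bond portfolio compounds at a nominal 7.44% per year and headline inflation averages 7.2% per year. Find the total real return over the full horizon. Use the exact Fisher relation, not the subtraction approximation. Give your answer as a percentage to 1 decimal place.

0.4%

The annual real rate is (1+7.44%)/(1+7.2%) − 1 = 0.2239%.
Compounded over 2 years: (1 + 0.002239)^2 − 1 ≈ 0.00448.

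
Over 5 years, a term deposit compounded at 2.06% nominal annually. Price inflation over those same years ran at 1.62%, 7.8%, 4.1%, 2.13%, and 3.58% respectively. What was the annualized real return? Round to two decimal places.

Cumulative inflation factor: 1.0162 × 1.078 × 1.041 × 1.0213 × 1.0358 ≈ 1.20636.
Nominal growth factor: 1.10733. Real growth factor = 1.10733 / 1.20636 ≈ 0.91791.
Annualized: 0.91791^(1/5) − 1 ≈ -0.01699.

-1.70%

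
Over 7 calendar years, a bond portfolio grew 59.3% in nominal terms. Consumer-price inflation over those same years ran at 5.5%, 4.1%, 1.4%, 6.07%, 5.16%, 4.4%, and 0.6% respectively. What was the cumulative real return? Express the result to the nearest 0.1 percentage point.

22.1%

Cumulative inflation factor: 1.055 × 1.041 × 1.014 × 1.0607 × 1.0516 × 1.044 × 1.006 ≈ 1.30462.
Nominal growth factor: 1.59300. Real growth factor = 1.59300 / 1.30462 ≈ 1.22105.
Total real return ≈ 22.1049%.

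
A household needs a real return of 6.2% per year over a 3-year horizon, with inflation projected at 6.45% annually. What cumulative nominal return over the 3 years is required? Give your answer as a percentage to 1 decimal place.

Required annual nominal rate: (1+6.2%)(1+6.45%) − 1 = 13.0499%.
Cumulative over 3 years: (1 + 0.130499)^3 − 1 ≈ 0.44481.

44.5%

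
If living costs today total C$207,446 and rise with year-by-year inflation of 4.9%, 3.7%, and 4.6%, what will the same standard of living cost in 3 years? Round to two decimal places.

C$236,042.93

Cumulative price-level factor: 1.049 × 1.037 × 1.046 = 1.137852398.
The nominal amount required is C$207,446 scaled up by that factor.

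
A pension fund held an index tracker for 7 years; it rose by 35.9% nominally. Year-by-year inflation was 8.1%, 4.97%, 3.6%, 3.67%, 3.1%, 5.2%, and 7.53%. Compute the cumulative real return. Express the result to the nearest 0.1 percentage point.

-4.4%

Cumulative inflation factor: 1.081 × 1.0497 × 1.036 × 1.0367 × 1.031 × 1.052 × 1.0753 ≈ 1.42137.
Nominal growth factor: 1.35900. Real growth factor = 1.35900 / 1.42137 ≈ 0.95612.
Total real return ≈ -4.3882%.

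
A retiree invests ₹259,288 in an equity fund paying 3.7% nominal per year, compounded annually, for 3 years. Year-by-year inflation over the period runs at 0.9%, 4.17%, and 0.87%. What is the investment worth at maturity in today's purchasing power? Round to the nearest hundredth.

Nominal value at maturity: ₹259,288 × (1 + 3.7%)^3 ≈ ₹289,147.00.
Price-level factor over 3 years: 1.009 × 1.0417 × 1.0087 ≈ 1.0602196551.
The maturity value deflated by that factor is the answer in today's purchasing power.

₹272,723.67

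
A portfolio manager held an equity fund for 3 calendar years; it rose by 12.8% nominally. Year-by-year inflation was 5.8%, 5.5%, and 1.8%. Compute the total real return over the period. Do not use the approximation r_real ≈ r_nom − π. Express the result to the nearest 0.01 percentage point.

Cumulative inflation factor: 1.058 × 1.055 × 1.018 ≈ 1.13628.
Nominal growth factor: 1.12800. Real growth factor = 1.12800 / 1.13628 ≈ 0.99271.
Total real return ≈ -0.7288%.

-0.73%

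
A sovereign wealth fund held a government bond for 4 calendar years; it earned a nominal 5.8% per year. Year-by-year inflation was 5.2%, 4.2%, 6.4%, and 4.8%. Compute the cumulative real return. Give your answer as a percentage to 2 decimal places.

Cumulative inflation factor: 1.052 × 1.042 × 1.064 × 1.048 ≈ 1.22232.
Nominal growth factor: 1.25298. Real growth factor = 1.25298 / 1.22232 ≈ 1.02508.
Total real return ≈ 2.5077%.

2.51%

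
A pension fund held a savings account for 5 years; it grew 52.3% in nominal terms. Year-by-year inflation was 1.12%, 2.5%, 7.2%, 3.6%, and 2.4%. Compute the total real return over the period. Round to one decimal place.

29.2%

Cumulative inflation factor: 1.0112 × 1.025 × 1.072 × 1.036 × 1.024 ≈ 1.17873.
Nominal growth factor: 1.52300. Real growth factor = 1.52300 / 1.17873 ≈ 1.29207.
Total real return ≈ 29.2065%.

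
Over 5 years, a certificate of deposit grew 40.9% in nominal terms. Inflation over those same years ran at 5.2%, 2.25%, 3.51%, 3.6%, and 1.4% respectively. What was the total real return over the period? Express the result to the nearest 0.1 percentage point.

Cumulative inflation factor: 1.052 × 1.0225 × 1.0351 × 1.036 × 1.014 ≈ 1.16966.
Nominal growth factor: 1.40900. Real growth factor = 1.40900 / 1.16966 ≈ 1.20463.
Total real return ≈ 20.4625%.

20.5%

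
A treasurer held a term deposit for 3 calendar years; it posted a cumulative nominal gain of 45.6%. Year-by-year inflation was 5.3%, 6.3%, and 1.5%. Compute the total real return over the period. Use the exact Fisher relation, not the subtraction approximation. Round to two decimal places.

Cumulative inflation factor: 1.053 × 1.063 × 1.015 ≈ 1.13613.
Nominal growth factor: 1.45600. Real growth factor = 1.45600 / 1.13613 ≈ 1.28154.
Total real return ≈ 28.1545%.

28.15%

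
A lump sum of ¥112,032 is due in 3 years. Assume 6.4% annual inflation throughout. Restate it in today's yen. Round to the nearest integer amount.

¥93,007

Price-level factor over 3 years: (1 + 6.4%)^3 = 1.204550144.
Purchasing power today: ¥112,032 divided by that factor.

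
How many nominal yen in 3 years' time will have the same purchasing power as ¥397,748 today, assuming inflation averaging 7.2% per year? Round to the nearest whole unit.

¥489,996

Cumulative price-level factor: (1+7.2%)^3 = 1.231925248.
Multiplying ¥397,748 by the price-level factor gives the future nominal sum.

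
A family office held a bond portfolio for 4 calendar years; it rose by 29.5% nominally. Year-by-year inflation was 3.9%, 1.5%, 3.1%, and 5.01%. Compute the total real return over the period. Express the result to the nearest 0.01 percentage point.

13.42%

Cumulative inflation factor: 1.039 × 1.015 × 1.031 × 1.0501 ≈ 1.14175.
Nominal growth factor: 1.29500. Real growth factor = 1.29500 / 1.14175 ≈ 1.13422.
Total real return ≈ 13.4224%.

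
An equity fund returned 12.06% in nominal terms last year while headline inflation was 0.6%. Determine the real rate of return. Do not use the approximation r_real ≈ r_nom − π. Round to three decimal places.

11.392%

Real return via the Fisher equation: (1 + 12.06%)/(1 + 0.6%) − 1 = 1.1206/1.006 − 1 ≈ 0.11392.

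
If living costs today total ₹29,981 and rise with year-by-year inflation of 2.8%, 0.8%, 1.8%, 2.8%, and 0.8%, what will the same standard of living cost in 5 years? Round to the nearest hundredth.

Cumulative price-level factor: 1.028 × 1.008 × 1.018 × 1.028 × 1.008 ≈ 1.0930878614.
Multiplying ₹29,981 by the price-level factor gives the future nominal sum.

₹32,771.87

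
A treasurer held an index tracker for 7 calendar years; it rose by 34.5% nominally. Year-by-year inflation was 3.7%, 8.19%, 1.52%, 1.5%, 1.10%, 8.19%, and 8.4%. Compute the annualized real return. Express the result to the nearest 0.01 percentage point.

-0.27%

Cumulative inflation factor: 1.037 × 1.0819 × 1.0152 × 1.015 × 1.0110 × 1.0819 × 1.084 ≈ 1.37073.
Nominal growth factor: 1.34500. Real growth factor = 1.34500 / 1.37073 ≈ 0.98123.
Annualized: 0.98123^(1/7) − 1 ≈ -0.00270.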